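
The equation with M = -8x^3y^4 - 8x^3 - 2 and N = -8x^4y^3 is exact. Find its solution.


Check exactness: ∂M/∂y = -32x^3y^3 and ∂N/∂x = -32x^3y^3; equal, so the equation is exact.
Integrate M with respect to x (treating y as constant): ∫M dx = -2x^4y^4 - 2x^4 - 2x + h(y).
Differentiate w.r.t. y and set equal to N: all terms match, so h'(y) = 0 and h is a constant absorbed into C.
General solution: -2x^4y^4 - 2x^4 - 2x = C.


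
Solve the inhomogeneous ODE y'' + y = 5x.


Homogeneous: r² + 1 = 0 ⇒ r = ±1i, y_h = C₁cos(x) + C₂sin(x).
Polynomial forcing; try y_p = Ax + B. Then y_p'' + 1 y_p = 1(Ax + B) = 5x, so B = 0 and A = 5.
General solution: y = C₁cos(x) + C₂sin(x) + 5x.


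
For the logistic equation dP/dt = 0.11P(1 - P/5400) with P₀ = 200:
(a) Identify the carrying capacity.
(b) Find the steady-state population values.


Logistic ODE dP/dt = 0.11P(1 - P/5400) has equilibria where dP/dt = 0, i.e. P = 0 or P = 5400.
The coefficient (1 - P/K) = 0 when P = K, identifying K = 5400 as the carrying capacity.
(a) K = 5400; (b) equilibria P = 0 and P = 5400.


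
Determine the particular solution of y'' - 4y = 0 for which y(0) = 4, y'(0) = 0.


Characteristic roots of r² - 4 = 0 are 2, -2.
General solution y = c₁ e^(2x) + c₂ e^(-2x).
Apply y(0) = 4: c₁ + c₂ = 4. Apply y'(0) = 0: 2 c₁ - 2 c₂ = 0.
Solve: c₁ = 2, c₂ = 2.
Particular solution: y = 2e^(2x) + 2e^(-2x).


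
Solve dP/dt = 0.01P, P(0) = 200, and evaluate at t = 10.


The ODE dP/dt = 0.01P has solution P(t) = P(0)e^(0.01t).
Substitute P(0) = 200 and t = 10: P(10) = 200 e^(0.10) ≈ 221.


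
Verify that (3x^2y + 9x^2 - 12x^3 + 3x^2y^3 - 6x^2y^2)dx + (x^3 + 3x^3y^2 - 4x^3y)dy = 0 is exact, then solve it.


Check exactness: ∂M/∂y = 3x^2 + 9x^2y^2 - 12x^2y and ∂N/∂x = 3x^2 + 9x^2y^2 - 12x^2y; equal, so the equation is exact.
Integrate M with respect to x (treating y as constant): ∫M dx = x^3y + 3x^3 - 3x^4 + x^3y^3 - 2x^3y^2 + h(y).
Differentiate w.r.t. y and set equal to N: all terms match, so h'(y) = 0 and h is a constant absorbed into C.
General solution: x^3y + 3x^3 - 3x^4 + x^3y^3 - 2x^3y^2 = C.


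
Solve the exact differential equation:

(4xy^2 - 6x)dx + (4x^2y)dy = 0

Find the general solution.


Check exactness: ∂M/∂y = 8xy and ∂N/∂x = 8xy; equal, so the equation is exact.
Integrate M with respect to x (treating y as constant): ∫M dx = 2x^2y^2 - 3x^2 + h(y).
Differentiate w.r.t. y and set equal to N: all terms match, so h'(y) = 0 and h is a constant absorbed into C.
General solution: 2x^2y^2 - 3x^2 = C.


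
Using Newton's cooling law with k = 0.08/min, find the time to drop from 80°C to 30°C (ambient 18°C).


From T(t) = T_a + (T₀ - T_a)e^(-kt), set T(t) = 30:
(30 - 18) / (80 - 18) = e^(-0.08t), so t = -ln(0.194)/0.08 ≈ 20.5 minutes.


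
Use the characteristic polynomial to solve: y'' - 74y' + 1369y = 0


Characteristic equation: r² - 74r + 1369 = 0, i.e. (r - 37)² = 0.
Repeated root r = 37; include an x factor for the second linearly independent solution.
General solution: y = (C₁ + C₂x)e^(37x).


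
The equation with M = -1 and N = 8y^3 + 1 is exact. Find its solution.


Check exactness: ∂M/∂y = 0 and ∂N/∂x = 0; equal, so the equation is exact.
Integrate M with respect to x (treating y as constant): ∫M dx = -x + h(y).
Differentiate w.r.t. y and set equal to N: the x-dependent terms already match, leaving h'(y) = 8y^3 + 1. Integrate: h(y) = 2y^4 + y.
So F(x,y) = 2y^4 + y - x.
General solution: 2y^4 + y - x = C.


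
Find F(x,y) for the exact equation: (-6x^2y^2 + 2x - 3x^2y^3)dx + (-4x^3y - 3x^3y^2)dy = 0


Check exactness: ∂M/∂y = -12x^2y - 9x^2y^2 and ∂N/∂x = -12x^2y - 9x^2y^2; equal, so the equation is exact.
Integrate M with respect to x (treating y as constant): ∫M dx = -2x^3y^2 + x^2 - x^3y^3 + h(y).
Differentiate w.r.t. y and set equal to N: all terms match, so h'(y) = 0 and h is a constant absorbed into C.
General solution: -2x^3y^2 + x^2 - x^3y^3 = C.


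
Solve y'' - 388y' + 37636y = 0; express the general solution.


Characteristic equation: r² - 388r + 37636 = 0, i.e. (r - 194)² = 0.
Repeated root r = 194; include an x factor for the second linearly independent solution.
General solution: y = (C₁ + C₂x)e^(194x).


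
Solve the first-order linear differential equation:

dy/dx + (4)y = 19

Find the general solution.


P(x) = 4, Q(x) = 19; integrating factor μ = e^(4x).
(μ y)' = 19e^(4x) ⇒ μ y = (19/4)e^(4x) + C.
Divide by μ: y = 19/4 + Ce^(-4x).


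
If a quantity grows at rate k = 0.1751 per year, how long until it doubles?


Exponential growth: P(t) = P₀ e^(0.1751t). Set P(t)/P₀ = 2: e^(0.1751t) = 2.
Solve: t = ln(2)/0.1751 ≈ 3.96 years.


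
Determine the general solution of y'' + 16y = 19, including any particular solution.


Homogeneous part: r² + 16 = 0 ⇒ r = ±4i, so y_h = C₁cos(4x) + C₂sin(4x).
Try constant y_p = A; plug in: 16A = 19 ⇒ A = 19/16.
General solution: y = C₁cos(4x) + C₂sin(4x) + 19/16.


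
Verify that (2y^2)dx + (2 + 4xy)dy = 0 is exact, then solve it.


Check exactness: ∂M/∂y = 4y and ∂N/∂x = 4y; equal, so the equation is exact.
Integrate M with respect to x (treating y as constant): ∫M dx = 2xy^2 + h(y).
Differentiate w.r.t. y and set equal to N: the x-dependent terms already match, leaving h'(y) = 2. Integrate: h(y) = 2y.
So F(x,y) = 2y + 2xy^2.
General solution: 2y + 2xy^2 = C.


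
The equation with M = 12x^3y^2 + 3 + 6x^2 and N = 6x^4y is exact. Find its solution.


Check exactness: ∂M/∂y = 24x^3y and ∂N/∂x = 24x^3y; equal, so the equation is exact.
Integrate M with respect to x (treating y as constant): ∫M dx = 3x^4y^2 + 3x + 2x^3 + h(y).
Differentiate w.r.t. y and set equal to N: all terms match, so h'(y) = 0 and h is a constant absorbed into C.
General solution: 3x^4y^2 + 3x + 2x^3 = C.


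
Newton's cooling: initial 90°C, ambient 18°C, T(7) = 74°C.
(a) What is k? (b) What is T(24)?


Newton's law: T(t) = T_a + (T₀ - T_a)e^(-kt).
(a) Use T(7) = 74: (74 - 18)/(90 - 18) = e^(-k·7), so k = -ln(0.778)/7 ≈ 0.0359.
(b) Apply k to t = 24: T(24) = 18 + (72)e^(-0.862) ≈ 48.4°C.


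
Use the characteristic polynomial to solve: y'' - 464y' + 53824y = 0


Characteristic equation: r² - 464r + 53824 = 0, i.e. (r - 232)² = 0.
Repeated root r = 232; include an x factor for the second linearly independent solution.
General solution: y = (C₁ + C₂x)e^(232x).


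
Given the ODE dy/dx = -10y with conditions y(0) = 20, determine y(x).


General solution of y' = -10y is y = Ce^(-10x).
Apply y(0) = 20: C = 20.
Particular solution: y = 20e^(-10x).


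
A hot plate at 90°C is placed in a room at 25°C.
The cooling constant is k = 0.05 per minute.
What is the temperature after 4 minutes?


Newton's law: dT/dt = -k(T - T_a) has solution T(t) = T_a + (T₀ - T_a)e^(-kt).
Plug in T_a = 25, T₀ = 90, k = 0.05, t = 4: T(4) = 25 + (65)e^(-0.20) ≈ 78.2°C.


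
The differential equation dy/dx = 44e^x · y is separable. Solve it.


Separate variables: dy/y = 44e^x dx.
Integrate: ln|y| = 44e^x + C₀.
Exponentiate: y = Ce^(44e^x).


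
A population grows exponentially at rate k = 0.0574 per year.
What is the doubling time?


Exponential growth: P(t) = P₀ e^(0.0574t). Set P(t)/P₀ = 2: e^(0.0574t) = 2.
Solve: t = ln(2)/0.0574 ≈ 12.08 years.


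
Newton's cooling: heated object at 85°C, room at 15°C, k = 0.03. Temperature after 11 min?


Newton's law: dT/dt = -k(T - T_a) has solution T(t) = T_a + (T₀ - T_a)e^(-kt).
Plug in T_a = 15, T₀ = 85, k = 0.03, t = 11: T(11) = 15 + (70)e^(-0.33) ≈ 65.3°C.


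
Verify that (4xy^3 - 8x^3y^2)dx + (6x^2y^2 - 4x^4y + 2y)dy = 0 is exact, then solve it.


Check exactness: ∂M/∂y = 12xy^2 - 16x^3y and ∂N/∂x = 12xy^2 - 16x^3y; equal, so the equation is exact.
Integrate M with respect to x (treating y as constant): ∫M dx = 2x^2y^3 - 2x^4y^2 + h(y).
Differentiate w.r.t. y and set equal to N: the x-dependent terms already match, leaving h'(y) = 2y. Integrate: h(y) = y^2.
So F(x,y) = 2x^2y^3 - 2x^4y^2 + y^2.
General solution: 2x^2y^3 - 2x^4y^2 + y^2 = C.


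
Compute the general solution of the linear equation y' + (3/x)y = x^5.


P(x) = 3/x ⇒ μ = x^3.
(x^3 y)' = x^8 ⇒ x^3 y = x^9/(9) + C.
Solve for y: y = (1/9)x^6 + C/x^3.


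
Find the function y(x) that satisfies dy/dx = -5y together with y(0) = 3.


General solution of y' = -5y is y = Ce^(-5x).
Apply y(0) = 3: C = 3.
Particular solution: y = 3e^(-5x).


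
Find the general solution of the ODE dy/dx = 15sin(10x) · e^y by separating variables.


Separate: e^(-y) dy = 15sin(10x) dx.
Integrate: -e^(-y) = -(3/2)cos(10x) + C₀.
Rearrange: e^(-y) = (3/2)cos(10x) + C.


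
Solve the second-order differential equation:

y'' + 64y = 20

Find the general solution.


Homogeneous part: r² + 64 = 0 ⇒ r = ±8i, so y_h = C₁cos(8x) + C₂sin(8x).
Try constant y_p = A; plug in: 64A = 20 ⇒ A = 5/16.
General solution: y = C₁cos(8x) + C₂sin(8x) + 5/16.


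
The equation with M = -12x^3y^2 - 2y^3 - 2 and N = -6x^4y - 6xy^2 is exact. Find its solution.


Check exactness: ∂M/∂y = -24x^3y - 6y^2 and ∂N/∂x = -24x^3y - 6y^2; equal, so the equation is exact.
Integrate M with respect to x (treating y as constant): ∫M dx = -3x^4y^2 - 2xy^3 - 2x + h(y).
Differentiate w.r.t. y and set equal to N: all terms match, so h'(y) = 0 and h is a constant absorbed into C.
General solution: -3x^4y^2 - 2xy^3 - 2x = C.


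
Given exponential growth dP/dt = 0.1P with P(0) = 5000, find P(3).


The ODE dP/dt = 0.1P has solution P(t) = P(0)e^(0.1t).
Substitute P(0) = 5000 and t = 3: P(3) = 5000 e^(0.30) ≈ 6749.


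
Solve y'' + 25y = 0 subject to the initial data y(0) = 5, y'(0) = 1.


Characteristic roots of r² + 25 = 0 are ±5i, so y = C₁cos(5x) + C₂sin(5x).
Apply y(0) = 5: C₁ = 5. Differentiate and apply y'(0) = 1: 5·C₂ = 1, so C₂ = 1/5.
Particular solution: y = 5cos(5x) + (1/5)sin(5x).


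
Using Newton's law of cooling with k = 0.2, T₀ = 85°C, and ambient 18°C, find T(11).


Newton's law: dT/dt = -k(T - T_a) has solution T(t) = T_a + (T₀ - T_a)e^(-kt).
Plug in T_a = 18, T₀ = 85, k = 0.2, t = 11: T(11) = 18 + (67)e^(-2.20) ≈ 25.4°C.


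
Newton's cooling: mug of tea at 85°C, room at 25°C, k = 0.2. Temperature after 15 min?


Newton's law: dT/dt = -k(T - T_a) has solution T(t) = T_a + (T₀ - T_a)e^(-kt).
Plug in T_a = 25, T₀ = 85, k = 0.2, t = 15: T(15) = 25 + (60)e^(-3.00) ≈ 28.0°C.


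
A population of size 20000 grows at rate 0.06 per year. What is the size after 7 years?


The ODE dP/dt = 0.06P has solution P(t) = P(0)e^(0.06t).
Substitute P(0) = 20000 and t = 7: P(7) = 20000 e^(0.42) ≈ 30439.


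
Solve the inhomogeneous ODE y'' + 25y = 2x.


Homogeneous: r² + 25 = 0 ⇒ r = ±5i, y_h = C₁cos(5x) + C₂sin(5x).
Polynomial forcing; try y_p = Ax + B. Then y_p'' + 25 y_p = 25(Ax + B) = 2x, so B = 0 and A = 2/25.
General solution: y = C₁cos(5x) + C₂sin(5x) + (2/25)x.


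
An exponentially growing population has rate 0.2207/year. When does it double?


Exponential growth: P(t) = P₀ e^(0.2207t). Set P(t)/P₀ = 2: e^(0.2207t) = 2.
Solve: t = ln(2)/0.2207 ≈ 3.14 years.


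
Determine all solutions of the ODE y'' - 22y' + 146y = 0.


Characteristic equation: r² - 22r + 146 = 0.
Discriminant is negative; roots r = 11 ± 5i (complex conjugate pair).
General solution uses e^(α x)(C₁ cos(β x) + C₂ sin(β x)): y = e^(11x)(C₁cos(5x) + C₂sin(5x)).


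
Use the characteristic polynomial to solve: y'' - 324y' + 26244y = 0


Characteristic equation: r² - 324r + 26244 = 0, i.e. (r - 162)² = 0.
Repeated root r = 162; include an x factor for the second linearly independent solution.
General solution: y = (C₁ + C₂x)e^(162x).


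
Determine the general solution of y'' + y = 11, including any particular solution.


Homogeneous part: r² + 1 = 0 ⇒ r = ±1i, so y_h = C₁cos(x) + C₂sin(x).
Try constant y_p = A; plug in: 1A = 11 ⇒ A = 11.
General solution: y = C₁cos(x) + C₂sin(x) + 11.


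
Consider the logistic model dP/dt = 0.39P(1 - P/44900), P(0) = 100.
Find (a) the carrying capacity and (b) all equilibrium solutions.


Logistic ODE dP/dt = 0.39P(1 - P/44900) has equilibria where dP/dt = 0, i.e. P = 0 or P = 44900.
The coefficient (1 - P/K) = 0 when P = K, identifying K = 44900 as the carrying capacity.
(a) K = 44900; (b) equilibria P = 0 and P = 44900.


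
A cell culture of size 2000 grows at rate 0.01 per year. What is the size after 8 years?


The ODE dP/dt = 0.01P has solution P(t) = P(0)e^(0.01t).
Substitute P(0) = 2000 and t = 8: P(8) = 2000 e^(0.08) ≈ 2167.


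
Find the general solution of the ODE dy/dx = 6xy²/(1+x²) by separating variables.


Separate: dy/y² = 6x/(1+x²) dx.
Integrate LHS: ∫ dy/y² = -1/y.
Integrate RHS via u = 1+x²: 3ln(1+x²) + C.
Result: -1/y = 3ln(1+x²) + C.


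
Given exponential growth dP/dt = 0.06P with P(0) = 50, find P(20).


The ODE dP/dt = 0.06P has solution P(t) = P(0)e^(0.06t).
Substitute P(0) = 50 and t = 20: P(20) = 50 e^(1.20) ≈ 166.


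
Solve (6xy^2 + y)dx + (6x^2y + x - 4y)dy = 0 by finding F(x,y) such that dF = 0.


Check exactness: ∂M/∂y = 12xy + 1 and ∂N/∂x = 12xy + 1; equal, so the equation is exact.
Integrate M with respect to x (treating y as constant): ∫M dx = 3x^2y^2 + xy + h(y).
Differentiate w.r.t. y and set equal to N: the x-dependent terms already match, leaving h'(y) = -4y. Integrate: h(y) = -2y^2.
So F(x,y) = 3x^2y^2 + xy - 2y^2.
General solution: 3x^2y^2 + xy - 2y^2 = C.


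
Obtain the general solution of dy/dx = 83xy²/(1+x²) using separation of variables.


Separate: dy/y² = 83x/(1+x²) dx.
Integrate LHS: ∫ dy/y² = -1/y.
Integrate RHS via u = 1+x²: (83/2)ln(1+x²) + C.
Result: -1/y = (83/2)ln(1+x²) + C.


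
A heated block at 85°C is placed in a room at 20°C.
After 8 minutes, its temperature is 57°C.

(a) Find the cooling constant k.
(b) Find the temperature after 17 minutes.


Newton's law: T(t) = T_a + (T₀ - T_a)e^(-kt).
(a) Use T(8) = 57: (57 - 20)/(85 - 20) = e^(-k·8), so k = -ln(0.569)/8 ≈ 0.0704.
(b) Apply k to t = 17: T(17) = 20 + (65)e^(-1.197) ≈ 39.6°C.


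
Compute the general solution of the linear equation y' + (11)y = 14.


P(x) = 11, Q(x) = 14; integrating factor μ = e^(11x).
(μ y)' = 14e^(11x) ⇒ μ y = (14/11)e^(11x) + C.
Divide by μ: y = 14/11 + Ce^(-11x).


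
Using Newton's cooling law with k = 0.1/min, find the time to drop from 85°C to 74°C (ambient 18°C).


From T(t) = T_a + (T₀ - T_a)e^(-kt), set T(t) = 74:
(74 - 18) / (85 - 18) = e^(-0.1t), so t = -ln(0.836)/0.1 ≈ 1.8 minutes.


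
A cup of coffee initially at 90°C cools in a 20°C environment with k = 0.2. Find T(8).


Newton's law: dT/dt = -k(T - T_a) has solution T(t) = T_a + (T₀ - T_a)e^(-kt).
Plug in T_a = 20, T₀ = 90, k = 0.2, t = 8: T(8) = 20 + (70)e^(-1.60) ≈ 34.1°C.


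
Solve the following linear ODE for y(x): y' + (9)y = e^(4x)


P(x) = 9 ⇒ μ = e^(9x).
(μ y)' = e^(13x) ⇒ μ y = e^(13x)/13 + C.
Divide by μ: y = (1/13)e^(4x) + Ce^(-9x).


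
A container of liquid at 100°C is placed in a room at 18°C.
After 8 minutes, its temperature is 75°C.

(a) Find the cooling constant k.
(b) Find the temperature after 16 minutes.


Newton's law: T(t) = T_a + (T₀ - T_a)e^(-kt).
(a) Use T(8) = 75: (75 - 18)/(100 - 18) = e^(-k·8), so k = -ln(0.695)/8 ≈ 0.0455.
(b) Apply k to t = 16: T(16) = 18 + (82)e^(-0.727) ≈ 57.6°C.


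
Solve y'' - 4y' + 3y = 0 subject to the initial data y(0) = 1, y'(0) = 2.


Characteristic roots of r² - 4r + 3 = 0 are 3, 1.
General solution y = c₁ e^(3x) + c₂ e^(x).
Apply y(0) = 1: c₁ + c₂ = 1. Apply y'(0) = 2: 3 c₁ + 1 c₂ = 2.
Solve: c₁ = 1/2, c₂ = 1/2.
Particular solution: y = (1/2)e^(3x) + (1/2)e^(x).


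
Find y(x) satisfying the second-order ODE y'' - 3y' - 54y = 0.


Characteristic equation: r² - 3r - 54 = 0.
Factor: (r + 6)(r - 9) = 0 ⇒ r = -6, 9 (distinct real).
General solution: y = C₁e^(-6x) + C₂e^(9x).


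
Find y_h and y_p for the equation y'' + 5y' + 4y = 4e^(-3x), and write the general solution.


Characteristic roots of r² + 5r + 4 = 0 are -1, -4.
y_h = C₁e^(-x) + C₂e^(-4x).
Forcing exponent -3 is not a characteristic root; try y_p = Ae^(-3x).
Substitute: A·(9 + (5)·-3 + (4)) = A·-2 = 4, so A = -2.
General solution: y = C₁e^(-x) + C₂e^(-4x) - 2e^(-3x).


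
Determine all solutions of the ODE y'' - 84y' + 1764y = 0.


Characteristic equation: r² - 84r + 1764 = 0, i.e. (r - 42)² = 0.
Repeated root r = 42; include an x factor for the second linearly independent solution.
General solution: y = (C₁ + C₂x)e^(42x).


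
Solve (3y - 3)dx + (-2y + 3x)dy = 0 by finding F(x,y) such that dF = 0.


Check exactness: ∂M/∂y = 3 and ∂N/∂x = 3; equal, so the equation is exact.
Integrate M with respect to x (treating y as constant): ∫M dx = 3xy - 3x + h(y).
Differentiate w.r.t. y and set equal to N: the x-dependent terms already match, leaving h'(y) = -2y. Integrate: h(y) = -y^2.
So F(x,y) = -y^2 + 3xy - 3x.
General solution: -y^2 + 3xy - 3x = C.


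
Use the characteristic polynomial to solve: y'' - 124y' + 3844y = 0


Characteristic equation: r² - 124r + 3844 = 0, i.e. (r - 62)² = 0.
Repeated root r = 62; include an x factor for the second linearly independent solution.
General solution: y = (C₁ + C₂x)e^(62x).


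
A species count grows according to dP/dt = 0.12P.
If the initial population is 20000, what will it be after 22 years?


The ODE dP/dt = 0.12P has solution P(t) = P(0)e^(0.12t).
Substitute P(0) = 20000 and t = 22: P(22) = 20000 e^(2.64) ≈ 280264.


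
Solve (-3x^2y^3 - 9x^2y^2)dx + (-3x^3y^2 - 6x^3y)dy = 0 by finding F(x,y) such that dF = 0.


Check exactness: ∂M/∂y = -9x^2y^2 - 18x^2y and ∂N/∂x = -9x^2y^2 - 18x^2y; equal, so the equation is exact.
Integrate M with respect to x (treating y as constant): ∫M dx = -x^3y^3 - 3x^3y^2 + h(y).
Differentiate w.r.t. y and set equal to N: all terms match, so h'(y) = 0 and h is a constant absorbed into C.
General solution: -x^3y^3 - 3x^3y^2 = C.


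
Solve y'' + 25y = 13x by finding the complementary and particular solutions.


Homogeneous: r² + 25 = 0 ⇒ r = ±5i, y_h = C₁cos(5x) + C₂sin(5x).
Polynomial forcing; try y_p = Ax + B. Then y_p'' + 25 y_p = 25(Ax + B) = 13x, so B = 0 and A = 13/25.
General solution: y = C₁cos(5x) + C₂sin(5x) + (13/25)x.


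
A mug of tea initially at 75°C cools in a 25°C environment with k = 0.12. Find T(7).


Newton's law: dT/dt = -k(T - T_a) has solution T(t) = T_a + (T₀ - T_a)e^(-kt).
Plug in T_a = 25, T₀ = 75, k = 0.12, t = 7: T(7) = 25 + (50)e^(-0.84) ≈ 46.6°C.


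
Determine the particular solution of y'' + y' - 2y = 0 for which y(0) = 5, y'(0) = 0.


Characteristic roots of r² + r - 2 = 0 are 1, -2.
General solution y = c₁ e^(x) + c₂ e^(-2x).
Apply y(0) = 5: c₁ + c₂ = 5. Apply y'(0) = 0: 1 c₁ - 2 c₂ = 0.
Solve: c₁ = 10/3, c₂ = 5/3.
Particular solution: y = (10/3)e^(x) + (5/3)e^(-2x).


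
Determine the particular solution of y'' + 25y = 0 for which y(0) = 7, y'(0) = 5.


Characteristic roots of r² + 25 = 0 are ±5i, so y = C₁cos(5x) + C₂sin(5x).
Apply y(0) = 7: C₁ = 7. Differentiate and apply y'(0) = 5: 5·C₂ = 5, so C₂ = 1.
Particular solution: y = 7cos(5x) + sin(5x).


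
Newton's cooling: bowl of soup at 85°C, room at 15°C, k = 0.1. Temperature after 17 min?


Newton's law: dT/dt = -k(T - T_a) has solution T(t) = T_a + (T₀ - T_a)e^(-kt).
Plug in T_a = 15, T₀ = 85, k = 0.1, t = 17: T(17) = 15 + (70)e^(-1.70) ≈ 27.8°C.


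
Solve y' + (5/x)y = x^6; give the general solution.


P(x) = 5/x ⇒ μ = x^5.
(x^5 y)' = x^5·x^6 = x^11.
Integrate: x^5 y = x^12/(12) + C.
Solve for y: y = (1/12)x^7 + C/x^5.


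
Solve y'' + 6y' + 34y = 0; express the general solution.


Characteristic equation: r² + 6r + 34 = 0.
Discriminant is negative; roots r = -3 ± 5i (complex conjugate pair).
General solution uses e^(α x)(C₁ cos(β x) + C₂ sin(β x)): y = e^(-3x)(C₁cos(5x) + C₂sin(5x)).


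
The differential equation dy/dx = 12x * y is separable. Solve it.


Separate variables: dy/y = 12x dx.
Integrate: ln|y| = 6x^2 + C₀.
Exponentiate: y = Ce^(6x^2).


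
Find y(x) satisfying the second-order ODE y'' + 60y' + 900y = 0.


Characteristic equation: r² + 60r + 900 = 0, i.e. (r + 30)² = 0.
Repeated root r = -30; include an x factor for the second linearly independent solution.
General solution: y = (C₁ + C₂x)e^(-30x).


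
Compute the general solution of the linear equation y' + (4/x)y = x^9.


P(x) = 4/x ⇒ μ = x^4.
(x^4 y)' = x^4·x^9 = x^13.
Integrate: x^4 y = x^14/(14) + C.
Solve for y: y = (1/14)x^10 + C/x^4.


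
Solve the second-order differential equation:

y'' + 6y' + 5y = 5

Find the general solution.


Characteristic roots of r² + 6r + 5 = 0 are -1, -5.
y_h = C₁e^(-x) + C₂e^(-5x).
Constant forcing; try y_p = A. Then 5A = 5 ⇒ A = 1.
General solution: y = C₁e^(-x) + C₂e^(-5x) + 1.


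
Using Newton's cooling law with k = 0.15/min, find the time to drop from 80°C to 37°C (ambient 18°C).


From T(t) = T_a + (T₀ - T_a)e^(-kt), set T(t) = 37:
(37 - 18) / (80 - 18) = e^(-0.15t), so t = -ln(0.306)/0.15 ≈ 7.9 minutes.


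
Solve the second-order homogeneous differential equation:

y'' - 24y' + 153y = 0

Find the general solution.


Characteristic equation: r² - 24r + 153 = 0.
Discriminant is negative; roots r = 12 ± 3i (complex conjugate pair).
General solution uses e^(α x)(C₁ cos(β x) + C₂ sin(β x)): y = e^(12x)(C₁cos(3x) + C₂sin(3x)).


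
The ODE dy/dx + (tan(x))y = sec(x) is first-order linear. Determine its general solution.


P(x) = tan(x) ⇒ μ = e^(∫tan(x)dx) = sec(x).
(sec(x) y)' = sec²(x) ⇒ sec(x) y = tan(x) + C.
Multiply by cos(x): y = sin(x) + C·cos(x).


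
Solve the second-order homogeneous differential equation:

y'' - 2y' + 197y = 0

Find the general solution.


Characteristic equation: r² - 2r + 197 = 0.
Discriminant is negative; roots r = 1 ± 14i (complex conjugate pair).
General solution uses e^(α x)(C₁ cos(β x) + C₂ sin(β x)): y = e^(x)(C₁cos(14x) + C₂sin(14x)).


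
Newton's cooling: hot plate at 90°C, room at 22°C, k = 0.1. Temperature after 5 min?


Newton's law: dT/dt = -k(T - T_a) has solution T(t) = T_a + (T₀ - T_a)e^(-kt).
Plug in T_a = 22, T₀ = 90, k = 0.1, t = 5: T(5) = 22 + (68)e^(-0.50) ≈ 63.2°C.


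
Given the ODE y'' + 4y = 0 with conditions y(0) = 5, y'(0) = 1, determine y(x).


Characteristic roots of r² + 4 = 0 are ±2i, so y = C₁cos(2x) + C₂sin(2x).
Apply y(0) = 5: C₁ = 5. Differentiate and apply y'(0) = 1: 2·C₂ = 1, so C₂ = 1/2.
Particular solution: y = 5cos(2x) + (1/2)sin(2x).


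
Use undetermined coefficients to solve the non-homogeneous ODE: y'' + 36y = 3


Homogeneous part: r² + 36 = 0 ⇒ r = ±6i, so y_h = C₁cos(6x) + C₂sin(6x).
Try constant y_p = A; plug in: 36A = 3 ⇒ A = 1/12.
General solution: y = C₁cos(6x) + C₂sin(6x) + 1/12.


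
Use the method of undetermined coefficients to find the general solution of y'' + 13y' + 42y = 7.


Characteristic roots of r² + 13r + 42 = 0 are -6, -7.
y_h = C₁e^(-6x) + C₂e^(-7x).
Constant forcing; try y_p = A. Then 42A = 7 ⇒ A = 1/6.
General solution: y = C₁e^(-6x) + C₂e^(-7x) + 1/6.


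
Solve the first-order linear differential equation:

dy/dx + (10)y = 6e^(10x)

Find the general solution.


P(x) = 10 ⇒ μ = e^(10x).
(μ y)' = 6e^(20x) ⇒ μ y = (6/20)e^(20x) + C.
Divide by μ: y = (3/10)e^(10x) + Ce^(-10x).


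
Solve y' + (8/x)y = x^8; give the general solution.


P(x) = 8/x ⇒ μ = x^8.
(x^8 y)' = x^16 ⇒ x^8 y = x^17/(17) + C.
Solve for y: y = (1/17)x^9 + C/x^8.


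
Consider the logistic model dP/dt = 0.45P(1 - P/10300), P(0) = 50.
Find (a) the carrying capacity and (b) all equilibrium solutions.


Logistic ODE dP/dt = 0.45P(1 - P/10300) has equilibria where dP/dt = 0, i.e. P = 0 or P = 10300.
The coefficient (1 - P/K) = 0 when P = K, identifying K = 10300 as the carrying capacity.
(a) K = 10300; (b) equilibria P = 0 and P = 10300.


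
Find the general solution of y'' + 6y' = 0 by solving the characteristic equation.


Characteristic equation: r² + 6r = 0.
Factor: (r + 6)(r - 0) = 0 ⇒ r = -6, 0 (distinct real).
General solution: y = C₁e^(-6x) + C₂.


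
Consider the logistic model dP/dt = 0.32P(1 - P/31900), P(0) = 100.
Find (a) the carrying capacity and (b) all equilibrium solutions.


Logistic ODE dP/dt = 0.32P(1 - P/31900) has equilibria where dP/dt = 0, i.e. P = 0 or P = 31900.
The coefficient (1 - P/K) = 0 when P = K, identifying K = 31900 as the carrying capacity.
(a) K = 31900; (b) equilibria P = 0 and P = 31900.


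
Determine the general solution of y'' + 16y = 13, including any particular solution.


Homogeneous part: r² + 16 = 0 ⇒ r = ±4i, so y_h = C₁cos(4x) + C₂sin(4x).
Try constant y_p = A; plug in: 16A = 13 ⇒ A = 13/16.
General solution: y = C₁cos(4x) + C₂sin(4x) + 13/16.


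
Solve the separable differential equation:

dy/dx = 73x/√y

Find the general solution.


Separate: √y dy = 73x dx.
Integrate: (2/3)y^(3/2) = (73/2)x² + C.


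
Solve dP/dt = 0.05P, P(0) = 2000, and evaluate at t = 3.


The ODE dP/dt = 0.05P has solution P(t) = P(0)e^(0.05t).
Substitute P(0) = 2000 and t = 3: P(3) = 2000 e^(0.15) ≈ 2324.


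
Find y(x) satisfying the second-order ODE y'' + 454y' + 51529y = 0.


Characteristic equation: r² + 454r + 51529 = 0, i.e. (r + 227)² = 0.
Repeated root r = -227; include an x factor for the second linearly independent solution.
General solution: y = (C₁ + C₂x)e^(-227x).


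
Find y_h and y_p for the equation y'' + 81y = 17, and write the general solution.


Homogeneous part: r² + 81 = 0 ⇒ r = ±9i, so y_h = C₁cos(9x) + C₂sin(9x).
Try constant y_p = A; plug in: 81A = 17 ⇒ A = 17/81.
General solution: y = C₁cos(9x) + C₂sin(9x) + 17/81.


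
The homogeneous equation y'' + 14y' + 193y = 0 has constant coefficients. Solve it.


Characteristic equation: r² + 14r + 193 = 0.
Discriminant is negative; roots r = -7 ± 12i (complex conjugate pair).
General solution uses e^(α x)(C₁ cos(β x) + C₂ sin(β x)): y = e^(-7x)(C₁cos(12x) + C₂sin(12x)).


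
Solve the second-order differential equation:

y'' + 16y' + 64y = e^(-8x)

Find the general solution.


Characteristic polynomial (r + 8)² = 0; repeated root r = -8.
y_h = (C₁ + C₂x)e^(-8x). Forcing matches the repeated root (resonance), so try y_p = Ax² e^(-8x).
Substitute and solve for A: 2A = 1, so A = 1/2.
General solution: y = (C₁ + C₂x + (1/2)x²)e^(-8x).


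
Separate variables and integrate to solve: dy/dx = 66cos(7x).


g(y) = 1, so integrate directly: y = ∫ 66cos(7x) dx = (66/7)sin(7x) + C.


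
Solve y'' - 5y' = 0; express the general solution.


Characteristic equation: r² - 5r = 0.
Factor: (r - 0)(r - 5) = 0 ⇒ r = 0, 5 (distinct real).
General solution: y = C₁ + C₂e^(5x).


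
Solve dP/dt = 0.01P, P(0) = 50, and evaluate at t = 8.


The ODE dP/dt = 0.01P has solution P(t) = P(0)e^(0.01t).
Substitute P(0) = 50 and t = 8: P(8) = 50 e^(0.08) ≈ 54.


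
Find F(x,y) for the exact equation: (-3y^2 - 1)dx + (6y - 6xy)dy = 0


Check exactness: ∂M/∂y = -6y and ∂N/∂x = -6y; equal, so the equation is exact.
Integrate M with respect to x (treating y as constant): ∫M dx = -3xy^2 - x + h(y).
Differentiate w.r.t. y and set equal to N: the x-dependent terms already match, leaving h'(y) = 6y. Integrate: h(y) = 3y^2.
So F(x,y) = 3y^2 - 3xy^2 - x.
General solution: 3y^2 - 3xy^2 - x = C.


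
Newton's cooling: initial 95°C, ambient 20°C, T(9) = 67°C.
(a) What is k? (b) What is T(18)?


Newton's law: T(t) = T_a + (T₀ - T_a)e^(-kt).
(a) Use T(9) = 67: (67 - 20)/(95 - 20) = e^(-k·9), so k = -ln(0.627)/9 ≈ 0.0519.
(b) Apply k to t = 18: T(18) = 20 + (75)e^(-0.935) ≈ 49.5°C.


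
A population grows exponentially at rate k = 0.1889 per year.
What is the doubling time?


Exponential growth: P(t) = P₀ e^(0.1889t). Set P(t)/P₀ = 2: e^(0.1889t) = 2.
Solve: t = ln(2)/0.1889 ≈ 3.67 years.


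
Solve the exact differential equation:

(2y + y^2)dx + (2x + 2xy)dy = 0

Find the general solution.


Check exactness: ∂M/∂y = 2 + 2y and ∂N/∂x = 2 + 2y; equal, so the equation is exact.
Integrate M with respect to x (treating y as constant): ∫M dx = 2xy + xy^2 + h(y).
Differentiate w.r.t. y and set equal to N: all terms match, so h'(y) = 0 and h is a constant absorbed into C.
General solution: 2xy + xy^2 = C.


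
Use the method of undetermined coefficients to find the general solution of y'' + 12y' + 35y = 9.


Characteristic roots of r² + 12r + 35 = 0 are -7, -5.
y_h = C₁e^(-7x) + C₂e^(-5x).
Constant forcing; try y_p = A. Then 35A = 9 ⇒ A = 9/35.
General solution: y = C₁e^(-7x) + C₂e^(-5x) + 9/35.


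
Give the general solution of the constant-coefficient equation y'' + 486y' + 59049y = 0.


Characteristic equation: r² + 486r + 59049 = 0, i.e. (r + 243)² = 0.
Repeated root r = -243; include an x factor for the second linearly independent solution.
General solution: y = (C₁ + C₂x)e^(-243x).


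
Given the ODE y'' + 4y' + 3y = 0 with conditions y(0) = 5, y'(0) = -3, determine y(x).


Characteristic roots of r² + 4r + 3 = 0 are -1, -3.
General solution y = c₁ e^(-x) + c₂ e^(-3x).
Apply y(0) = 5: c₁ + c₂ = 5. Apply y'(0) = -3: -1 c₁ - 3 c₂ = -3.
Solve: c₁ = 6, c₂ = -1.
Particular solution: y = 6e^(-x) - e^(-3x).


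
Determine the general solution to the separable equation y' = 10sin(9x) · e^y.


Separate: e^(-y) dy = 10sin(9x) dx.
Integrate: -e^(-y) = -(10/9)cos(9x) + C₀.
Rearrange: e^(-y) = (10/9)cos(9x) + C.


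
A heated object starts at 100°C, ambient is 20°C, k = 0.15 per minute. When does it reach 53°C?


From T(t) = T_a + (T₀ - T_a)e^(-kt), set T(t) = 53:
(53 - 20) / (100 - 20) = e^(-0.15t), so t = -ln(0.412)/0.15 ≈ 5.9 minutes.


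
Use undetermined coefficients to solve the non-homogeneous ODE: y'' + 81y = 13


Homogeneous part: r² + 81 = 0 ⇒ r = ±9i, so y_h = C₁cos(9x) + C₂sin(9x).
Try constant y_p = A; plug in: 81A = 13 ⇒ A = 13/81.
General solution: y = C₁cos(9x) + C₂sin(9x) + 13/81.


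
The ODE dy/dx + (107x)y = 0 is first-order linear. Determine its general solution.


P(x) = 107x ⇒ μ = e^((107/2)x²).
Q(x) = 0 so μ y is constant: y = Ce^(-(107/2)x²).


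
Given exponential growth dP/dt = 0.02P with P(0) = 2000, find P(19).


The ODE dP/dt = 0.02P has solution P(t) = P(0)e^(0.02t).
Substitute P(0) = 2000 and t = 19: P(19) = 2000 e^(0.38) ≈ 2925.


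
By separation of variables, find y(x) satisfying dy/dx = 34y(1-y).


Separate: dy/[y(1-y)] = 34 dx.
Partial fractions: 1/[y(1-y)] = 1/y + 1/(1-y).
Integrate: ln|y/(1-y)| = 34x + C₀.
Solve for y: y = 1/(1 + Ce^(-34x)).


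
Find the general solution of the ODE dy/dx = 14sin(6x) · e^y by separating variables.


Separate: e^(-y) dy = 14sin(6x) dx.
Integrate: -e^(-y) = -(7/3)cos(6x) + C₀.
Rearrange: e^(-y) = (7/3)cos(6x) + C.


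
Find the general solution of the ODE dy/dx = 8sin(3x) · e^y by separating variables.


Separate: e^(-y) dy = 8sin(3x) dx.
Integrate: -e^(-y) = -(8/3)cos(3x) + C₀.
Rearrange: e^(-y) = (8/3)cos(3x) + C.


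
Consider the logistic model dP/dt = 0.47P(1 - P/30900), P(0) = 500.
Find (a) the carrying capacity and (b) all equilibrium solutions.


Logistic ODE dP/dt = 0.47P(1 - P/30900) has equilibria where dP/dt = 0, i.e. P = 0 or P = 30900.
The coefficient (1 - P/K) = 0 when P = K, identifying K = 30900 as the carrying capacity.
(a) K = 30900; (b) equilibria P = 0 and P = 30900.


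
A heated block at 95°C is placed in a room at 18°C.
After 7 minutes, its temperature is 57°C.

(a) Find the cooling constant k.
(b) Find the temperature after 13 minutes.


Newton's law: T(t) = T_a + (T₀ - T_a)e^(-kt).
(a) Use T(7) = 57: (57 - 18)/(95 - 18) = e^(-k·7), so k = -ln(0.506)/7 ≈ 0.0972.
(b) Apply k to t = 13: T(13) = 18 + (77)e^(-1.263) ≈ 39.8°C.


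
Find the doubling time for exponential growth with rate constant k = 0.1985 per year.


Exponential growth: P(t) = P₀ e^(0.1985t). Set P(t)/P₀ = 2: e^(0.1985t) = 2.
Solve: t = ln(2)/0.1985 ≈ 3.49 years.


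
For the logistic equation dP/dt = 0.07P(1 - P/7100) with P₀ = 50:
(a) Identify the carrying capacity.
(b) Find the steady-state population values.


Logistic ODE dP/dt = 0.07P(1 - P/7100) has equilibria where dP/dt = 0, i.e. P = 0 or P = 7100.
The coefficient (1 - P/K) = 0 when P = K, identifying K = 7100 as the carrying capacity.
(a) K = 7100; (b) equilibria P = 0 and P = 7100.


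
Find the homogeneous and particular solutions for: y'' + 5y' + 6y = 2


Characteristic roots of r² + 5r + 6 = 0 are -3, -2.
y_h = C₁e^(-3x) + C₂e^(-2x).
Constant forcing; try y_p = A. Then 6A = 2 ⇒ A = 1/3.
General solution: y = C₁e^(-3x) + C₂e^(-2x) + 1/3.


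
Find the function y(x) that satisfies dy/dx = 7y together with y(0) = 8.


General solution of y' = 7y is y = Ce^(7x).
Apply y(0) = 8: C = 8.
Particular solution: y = 8e^(7x).


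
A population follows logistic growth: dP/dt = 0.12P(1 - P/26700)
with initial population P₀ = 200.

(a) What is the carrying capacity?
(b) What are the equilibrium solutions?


Logistic ODE dP/dt = 0.12P(1 - P/26700) has equilibria where dP/dt = 0, i.e. P = 0 or P = 26700.
The coefficient (1 - P/K) = 0 when P = K, identifying K = 26700 as the carrying capacity.
(a) K = 26700; (b) equilibria P = 0 and P = 26700.


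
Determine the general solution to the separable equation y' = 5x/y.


Separate variables: y dy = 5x dx.
Integrate both sides: y²/2 = (5/2)x^2 + C₀.
Multiply by 2: y² = 5x^2 + C.


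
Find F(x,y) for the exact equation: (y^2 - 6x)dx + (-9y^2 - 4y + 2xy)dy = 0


Check exactness: ∂M/∂y = 2y and ∂N/∂x = 2y; equal, so the equation is exact.
Integrate M with respect to x (treating y as constant): ∫M dx = xy^2 - 3x^2 + h(y).
Differentiate w.r.t. y and set equal to N: the x-dependent terms already match, leaving h'(y) = -9y^2 - 4y. Integrate: h(y) = -3y^3 - 2y^2.
So F(x,y) = -3y^3 - 2y^2 + xy^2 - 3x^2.
General solution: -3y^3 - 2y^2 + xy^2 - 3x^2 = C.


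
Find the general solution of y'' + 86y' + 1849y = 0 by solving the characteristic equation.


Characteristic equation: r² + 86r + 1849 = 0, i.e. (r + 43)² = 0.
Repeated root r = -43; include an x factor for the second linearly independent solution.
General solution: y = (C₁ + C₂x)e^(-43x).


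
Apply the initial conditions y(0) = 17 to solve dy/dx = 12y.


General solution of y' = 12y is y = Ce^(12x).
Apply y(0) = 17: C = 17.
Particular solution: y = 17e^(12x).


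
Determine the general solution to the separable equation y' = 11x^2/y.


Separate variables: y dy = 11x^2 dx.
Integrate both sides: y²/2 = (11/3)x^3 + C₀.
Multiply by 2: y² = (22/3)x^3 + C.


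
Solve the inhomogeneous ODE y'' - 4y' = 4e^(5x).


Characteristic roots of r² - 4r = 0 are 0, 4.
y_h = C₁ + C₂e^(4x).
Forcing exponent 5 is not a characteristic root; try y_p = Ae^(5x).
Substitute: A·(25 + (-4)·5 + (0)) = A·5 = 4, so A = 4/5.
General solution: y = C₁ + C₂e^(4x) + (4/5)e^(5x).


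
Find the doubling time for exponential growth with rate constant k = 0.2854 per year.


Exponential growth: P(t) = P₀ e^(0.2854t). Set P(t)/P₀ = 2: e^(0.2854t) = 2.
Solve: t = ln(2)/0.2854 ≈ 2.43 years.


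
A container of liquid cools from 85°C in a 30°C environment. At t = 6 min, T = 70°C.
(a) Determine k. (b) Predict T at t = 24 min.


Newton's law: T(t) = T_a + (T₀ - T_a)e^(-kt).
(a) Use T(6) = 70: (70 - 30)/(85 - 30) = e^(-k·6), so k = -ln(0.727)/6 ≈ 0.0531.
(b) Apply k to t = 24: T(24) = 30 + (55)e^(-1.274) ≈ 45.4°C.


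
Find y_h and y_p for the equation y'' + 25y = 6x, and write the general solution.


Homogeneous: r² + 25 = 0 ⇒ r = ±5i, y_h = C₁cos(5x) + C₂sin(5x).
Polynomial forcing; try y_p = Ax + B. Then y_p'' + 25 y_p = 25(Ax + B) = 6x, so B = 0 and A = 6/25.
General solution: y = C₁cos(5x) + C₂sin(5x) + (6/25)x.


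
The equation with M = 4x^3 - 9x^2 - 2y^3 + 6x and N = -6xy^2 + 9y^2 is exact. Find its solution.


Check exactness: ∂M/∂y = -6y^2 and ∂N/∂x = -6y^2; equal, so the equation is exact.
Integrate M with respect to x (treating y as constant): ∫M dx = x^4 - 3x^3 - 2xy^3 + 3x^2 + h(y).
Differentiate w.r.t. y and set equal to N: the x-dependent terms already match, leaving h'(y) = 9y^2. Integrate: h(y) = 3y^3.
So F(x,y) = x^4 - 3x^3 - 2xy^3 + 3y^3 + 3x^2.
General solution: x^4 - 3x^3 - 2xy^3 + 3y^3 + 3x^2 = C.


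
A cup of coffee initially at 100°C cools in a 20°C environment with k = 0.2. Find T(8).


Newton's law: dT/dt = -k(T - T_a) has solution T(t) = T_a + (T₀ - T_a)e^(-kt).
Plug in T_a = 20, T₀ = 100, k = 0.2, t = 8: T(8) = 20 + (80)e^(-1.60) ≈ 36.2°C.


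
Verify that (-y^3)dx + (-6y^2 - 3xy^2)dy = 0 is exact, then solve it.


Check exactness: ∂M/∂y = -3y^2 and ∂N/∂x = -3y^2; equal, so the equation is exact.
Integrate M with respect to x (treating y as constant): ∫M dx = -xy^3 + h(y).
Differentiate w.r.t. y and set equal to N: the x-dependent terms already match, leaving h'(y) = -6y^2. Integrate: h(y) = -2y^3.
So F(x,y) = -2y^3 - xy^3.
General solution: -2y^3 - xy^3 = C.


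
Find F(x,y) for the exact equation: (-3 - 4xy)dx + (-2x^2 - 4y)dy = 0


Check exactness: ∂M/∂y = -4x and ∂N/∂x = -4x; equal, so the equation is exact.
Integrate M with respect to x (treating y as constant): ∫M dx = -3x - 2x^2y + h(y).
Differentiate w.r.t. y and set equal to N: the x-dependent terms already match, leaving h'(y) = -4y. Integrate: h(y) = -2y^2.
So F(x,y) = -3x - 2x^2y - 2y^2.
General solution: -3x - 2x^2y - 2y^2 = C.


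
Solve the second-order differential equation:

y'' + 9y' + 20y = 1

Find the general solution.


Characteristic roots of r² + 9r + 20 = 0 are -5, -4.
y_h = C₁e^(-5x) + C₂e^(-4x).
Constant forcing; try y_p = A. Then 20A = 1 ⇒ A = 1/20.
General solution: y = C₁e^(-5x) + C₂e^(-4x) + 1/20.


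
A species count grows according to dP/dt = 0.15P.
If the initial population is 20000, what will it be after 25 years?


The ODE dP/dt = 0.15P has solution P(t) = P(0)e^(0.15t).
Substitute P(0) = 20000 and t = 25: P(25) = 20000 e^(3.75) ≈ 850422.


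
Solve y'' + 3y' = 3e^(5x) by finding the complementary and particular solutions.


Characteristic roots of r² + 3r = 0 are -3, 0.
y_h = C₁e^(-3x) + C₂.
Forcing exponent 5 is not a characteristic root; try y_p = Ae^(5x).
Substitute: A·(25 + (3)·5 + (0)) = A·40 = 3, so A = 3/40.
General solution: y = C₁e^(-3x) + C₂ + (3/40)e^(5x).


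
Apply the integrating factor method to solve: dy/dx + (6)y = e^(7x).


P(x) = 6 ⇒ μ = e^(6x).
(μ y)' = e^(13x) ⇒ μ y = e^(13x)/13 + C.
Divide by μ: y = (1/13)e^(7x) + Ce^(-6x).


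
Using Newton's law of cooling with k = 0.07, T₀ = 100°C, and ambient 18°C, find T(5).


Newton's law: dT/dt = -k(T - T_a) has solution T(t) = T_a + (T₀ - T_a)e^(-kt).
Plug in T_a = 18, T₀ = 100, k = 0.07, t = 5: T(5) = 18 + (82)e^(-0.35) ≈ 75.8°C.


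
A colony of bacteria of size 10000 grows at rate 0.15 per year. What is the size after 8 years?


The ODE dP/dt = 0.15P has solution P(t) = P(0)e^(0.15t).
Substitute P(0) = 10000 and t = 8: P(8) = 10000 e^(1.20) ≈ 33201.


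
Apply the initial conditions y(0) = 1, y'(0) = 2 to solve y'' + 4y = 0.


Characteristic roots of r² + 4 = 0 are ±2i, so y = C₁cos(2x) + C₂sin(2x).
Apply y(0) = 1: C₁ = 1. Differentiate and apply y'(0) = 2: 2·C₂ = 2, so C₂ = 1.
Particular solution: y = cos(2x) + sin(2x).
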